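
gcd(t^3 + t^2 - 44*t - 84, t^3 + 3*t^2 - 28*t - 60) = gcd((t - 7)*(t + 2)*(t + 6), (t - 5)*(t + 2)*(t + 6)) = t^2 + 8*t + 12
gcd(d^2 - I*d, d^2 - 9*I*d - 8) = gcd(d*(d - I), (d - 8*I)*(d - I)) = d - I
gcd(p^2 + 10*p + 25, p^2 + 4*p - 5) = p + 5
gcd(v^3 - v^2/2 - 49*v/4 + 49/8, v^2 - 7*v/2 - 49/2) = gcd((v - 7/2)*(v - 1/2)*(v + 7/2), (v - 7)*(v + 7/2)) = v + 7/2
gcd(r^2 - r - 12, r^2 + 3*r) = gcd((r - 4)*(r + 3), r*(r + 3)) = r + 3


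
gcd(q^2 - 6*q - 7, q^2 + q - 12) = 1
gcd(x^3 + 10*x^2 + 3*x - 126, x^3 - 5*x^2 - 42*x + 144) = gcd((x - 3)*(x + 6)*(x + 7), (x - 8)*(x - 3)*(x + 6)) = x^2 + 3*x - 18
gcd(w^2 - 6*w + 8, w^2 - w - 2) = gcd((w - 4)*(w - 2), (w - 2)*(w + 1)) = w - 2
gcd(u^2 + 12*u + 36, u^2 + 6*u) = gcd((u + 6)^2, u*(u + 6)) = u + 6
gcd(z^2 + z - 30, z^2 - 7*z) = 1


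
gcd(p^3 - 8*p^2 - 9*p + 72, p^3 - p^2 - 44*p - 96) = p^2 - 5*p - 24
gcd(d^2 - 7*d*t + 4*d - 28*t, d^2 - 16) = d + 4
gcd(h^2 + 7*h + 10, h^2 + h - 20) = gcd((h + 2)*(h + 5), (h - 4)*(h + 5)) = h + 5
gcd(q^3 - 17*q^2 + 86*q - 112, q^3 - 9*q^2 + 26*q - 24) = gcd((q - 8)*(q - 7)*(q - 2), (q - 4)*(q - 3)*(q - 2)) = q - 2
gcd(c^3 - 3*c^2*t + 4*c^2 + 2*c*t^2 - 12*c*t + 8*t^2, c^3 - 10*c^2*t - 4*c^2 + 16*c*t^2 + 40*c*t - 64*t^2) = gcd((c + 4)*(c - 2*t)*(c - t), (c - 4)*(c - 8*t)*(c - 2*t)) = -c + 2*t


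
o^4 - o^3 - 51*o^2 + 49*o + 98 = (o - 7)*(o - 2)*(o + 1)*(o + 7)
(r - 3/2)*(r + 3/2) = r^2 - 9/4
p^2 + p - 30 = (p - 5)*(p + 6)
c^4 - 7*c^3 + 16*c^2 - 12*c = c*(c - 3)*(c - 2)^2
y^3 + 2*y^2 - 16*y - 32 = (y - 4)*(y + 2)*(y + 4)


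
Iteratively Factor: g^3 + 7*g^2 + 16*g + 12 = (g + 2)*(g^2 + 5*g + 6) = (g + 2)*(g + 3)*(g + 2)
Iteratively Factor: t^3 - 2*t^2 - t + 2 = (t + 1)*(t^2 - 3*t + 2) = (t - 1)*(t + 1)*(t - 2)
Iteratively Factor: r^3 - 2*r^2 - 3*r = (r - 3)*(r^2 + r) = (r - 3)*(r + 1)*(r)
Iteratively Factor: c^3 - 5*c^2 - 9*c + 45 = (c + 3)*(c^2 - 8*c + 15) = (c - 5)*(c + 3)*(c - 3)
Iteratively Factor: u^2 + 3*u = (u)*(u + 3)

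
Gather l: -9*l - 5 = -9*l - 5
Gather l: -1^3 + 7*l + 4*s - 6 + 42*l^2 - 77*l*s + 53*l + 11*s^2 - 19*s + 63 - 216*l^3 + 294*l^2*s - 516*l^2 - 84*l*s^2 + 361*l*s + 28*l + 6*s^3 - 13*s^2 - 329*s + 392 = -216*l^3 + l^2*(294*s - 474) + l*(-84*s^2 + 284*s + 88) + 6*s^3 - 2*s^2 - 344*s + 448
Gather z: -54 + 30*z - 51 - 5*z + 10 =25*z - 95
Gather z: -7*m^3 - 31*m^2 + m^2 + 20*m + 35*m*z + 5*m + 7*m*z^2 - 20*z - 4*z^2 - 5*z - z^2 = -7*m^3 - 30*m^2 + 25*m + z^2*(7*m - 5) + z*(35*m - 25)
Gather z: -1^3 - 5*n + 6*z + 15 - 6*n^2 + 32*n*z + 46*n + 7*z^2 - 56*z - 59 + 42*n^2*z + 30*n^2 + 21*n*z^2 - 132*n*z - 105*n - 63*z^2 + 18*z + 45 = 24*n^2 - 64*n + z^2*(21*n - 56) + z*(42*n^2 - 100*n - 32)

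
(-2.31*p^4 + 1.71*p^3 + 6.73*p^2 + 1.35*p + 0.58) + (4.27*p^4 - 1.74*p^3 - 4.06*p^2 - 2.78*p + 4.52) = 1.96*p^4 - 0.03*p^3 + 2.67*p^2 - 1.43*p + 5.1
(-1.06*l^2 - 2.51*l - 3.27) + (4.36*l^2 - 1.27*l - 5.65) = 3.3*l^2 - 3.78*l - 8.92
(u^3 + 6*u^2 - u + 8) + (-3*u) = u^3 + 6*u^2 - 4*u + 8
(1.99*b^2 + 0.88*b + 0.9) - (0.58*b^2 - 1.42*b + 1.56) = 1.41*b^2 + 2.3*b - 0.66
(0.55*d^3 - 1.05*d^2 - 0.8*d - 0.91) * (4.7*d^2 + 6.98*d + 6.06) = 2.585*d^5 - 1.096*d^4 - 7.756*d^3 - 16.224*d^2 - 11.1998*d - 5.5146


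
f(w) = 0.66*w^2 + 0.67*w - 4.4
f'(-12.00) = -15.17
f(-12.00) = 82.60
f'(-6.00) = -7.25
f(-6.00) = 15.34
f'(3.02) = 4.66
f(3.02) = 3.64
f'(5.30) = 7.67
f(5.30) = 17.69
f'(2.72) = 4.26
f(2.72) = 2.31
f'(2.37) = 3.80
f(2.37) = 0.90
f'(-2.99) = -3.28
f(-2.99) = -0.50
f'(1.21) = 2.27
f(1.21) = -2.62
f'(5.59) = 8.05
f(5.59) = 19.97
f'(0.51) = 1.34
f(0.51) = -3.89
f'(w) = 1.32*w + 0.67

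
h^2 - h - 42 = (h - 7)*(h + 6)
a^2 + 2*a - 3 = (a - 1)*(a + 3)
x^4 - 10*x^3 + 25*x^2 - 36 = (x - 6)*(x - 3)*(x - 2)*(x + 1)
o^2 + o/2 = o*(o + 1/2)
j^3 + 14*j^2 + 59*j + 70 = (j + 2)*(j + 5)*(j + 7)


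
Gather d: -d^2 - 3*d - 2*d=-d^2 - 5*d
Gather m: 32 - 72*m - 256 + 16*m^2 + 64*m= 16*m^2 - 8*m - 224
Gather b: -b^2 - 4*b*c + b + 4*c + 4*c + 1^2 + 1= -b^2 + b*(1 - 4*c) + 8*c + 2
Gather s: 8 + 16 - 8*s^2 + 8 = 32 - 8*s^2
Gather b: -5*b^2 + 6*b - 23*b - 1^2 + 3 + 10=-5*b^2 - 17*b + 12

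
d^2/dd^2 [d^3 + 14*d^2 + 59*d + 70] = 6*d + 28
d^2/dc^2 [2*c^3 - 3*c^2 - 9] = 12*c - 6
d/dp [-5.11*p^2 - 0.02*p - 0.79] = -10.22*p - 0.02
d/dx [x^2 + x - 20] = 2*x + 1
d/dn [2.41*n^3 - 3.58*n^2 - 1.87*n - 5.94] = 7.23*n^2 - 7.16*n - 1.87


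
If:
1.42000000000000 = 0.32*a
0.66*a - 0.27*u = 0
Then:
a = 4.44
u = 10.85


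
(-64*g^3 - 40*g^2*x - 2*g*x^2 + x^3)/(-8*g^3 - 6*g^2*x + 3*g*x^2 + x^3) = (-16*g^2 - 6*g*x + x^2)/(-2*g^2 - g*x + x^2)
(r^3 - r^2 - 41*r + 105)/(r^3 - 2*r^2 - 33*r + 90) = (r + 7)/(r + 6)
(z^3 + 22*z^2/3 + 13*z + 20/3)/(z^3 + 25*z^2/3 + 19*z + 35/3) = (3*z + 4)/(3*z + 7)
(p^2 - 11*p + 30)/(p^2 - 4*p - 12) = (p - 5)/(p + 2)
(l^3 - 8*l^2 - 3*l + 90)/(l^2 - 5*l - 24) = (l^2 - 11*l + 30)/(l - 8)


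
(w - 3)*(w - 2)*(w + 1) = w^3 - 4*w^2 + w + 6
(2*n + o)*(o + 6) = 2*n*o + 12*n + o^2 + 6*o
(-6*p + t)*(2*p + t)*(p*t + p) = -12*p^3*t - 12*p^3 - 4*p^2*t^2 - 4*p^2*t + p*t^3 + p*t^2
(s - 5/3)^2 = s^2 - 10*s/3 + 25/9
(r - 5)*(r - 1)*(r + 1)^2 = r^4 - 4*r^3 - 6*r^2 + 4*r + 5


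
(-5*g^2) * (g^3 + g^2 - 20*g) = -5*g^5 - 5*g^4 + 100*g^3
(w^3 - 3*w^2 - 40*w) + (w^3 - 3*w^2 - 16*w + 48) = 2*w^3 - 6*w^2 - 56*w + 48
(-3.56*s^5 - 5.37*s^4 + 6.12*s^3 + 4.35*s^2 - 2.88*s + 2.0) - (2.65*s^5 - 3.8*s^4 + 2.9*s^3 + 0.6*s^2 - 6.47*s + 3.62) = -6.21*s^5 - 1.57*s^4 + 3.22*s^3 + 3.75*s^2 + 3.59*s - 1.62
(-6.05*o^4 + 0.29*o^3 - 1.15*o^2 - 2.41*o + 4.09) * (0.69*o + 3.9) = -4.1745*o^5 - 23.3949*o^4 + 0.3375*o^3 - 6.1479*o^2 - 6.5769*o + 15.951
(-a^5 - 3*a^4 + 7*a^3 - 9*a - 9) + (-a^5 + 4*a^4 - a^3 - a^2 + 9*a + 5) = -2*a^5 + a^4 + 6*a^3 - a^2 - 4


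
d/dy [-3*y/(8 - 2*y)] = -6/(y - 4)^2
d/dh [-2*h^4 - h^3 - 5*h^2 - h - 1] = -8*h^3 - 3*h^2 - 10*h - 1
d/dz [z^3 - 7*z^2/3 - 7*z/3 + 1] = 3*z^2 - 14*z/3 - 7/3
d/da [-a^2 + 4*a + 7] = 4 - 2*a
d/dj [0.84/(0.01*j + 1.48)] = -0.0084/(0.01*j + 1.48)^2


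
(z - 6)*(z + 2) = z^2 - 4*z - 12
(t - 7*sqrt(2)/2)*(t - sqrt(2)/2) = t^2 - 4*sqrt(2)*t + 7/2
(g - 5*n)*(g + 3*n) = g^2 - 2*g*n - 15*n^2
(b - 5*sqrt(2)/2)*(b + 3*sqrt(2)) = b^2 + sqrt(2)*b/2 - 15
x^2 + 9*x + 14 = (x + 2)*(x + 7)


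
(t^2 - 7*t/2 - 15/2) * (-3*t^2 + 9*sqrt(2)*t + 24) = -3*t^4 + 21*t^3/2 + 9*sqrt(2)*t^3 - 63*sqrt(2)*t^2/2 + 93*t^2/2 - 135*sqrt(2)*t/2 - 84*t - 180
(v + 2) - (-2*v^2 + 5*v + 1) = 2*v^2 - 4*v + 1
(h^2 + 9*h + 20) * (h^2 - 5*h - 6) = h^4 + 4*h^3 - 31*h^2 - 154*h - 120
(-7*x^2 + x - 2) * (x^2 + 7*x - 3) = -7*x^4 - 48*x^3 + 26*x^2 - 17*x + 6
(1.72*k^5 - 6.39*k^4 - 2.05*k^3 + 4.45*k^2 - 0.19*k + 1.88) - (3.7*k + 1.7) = 1.72*k^5 - 6.39*k^4 - 2.05*k^3 + 4.45*k^2 - 3.89*k + 0.18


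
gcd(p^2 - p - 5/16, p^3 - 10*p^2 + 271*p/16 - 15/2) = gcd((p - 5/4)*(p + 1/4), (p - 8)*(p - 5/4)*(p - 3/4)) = p - 5/4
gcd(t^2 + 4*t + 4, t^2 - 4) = t + 2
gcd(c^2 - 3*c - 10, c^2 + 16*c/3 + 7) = 1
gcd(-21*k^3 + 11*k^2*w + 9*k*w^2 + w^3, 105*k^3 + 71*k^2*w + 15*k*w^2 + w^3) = 21*k^2 + 10*k*w + w^2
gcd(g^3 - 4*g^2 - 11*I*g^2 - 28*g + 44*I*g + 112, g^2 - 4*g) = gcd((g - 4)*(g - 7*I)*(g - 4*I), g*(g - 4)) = g - 4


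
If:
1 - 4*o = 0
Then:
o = 1/4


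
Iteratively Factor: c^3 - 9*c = (c + 3)*(c^2 - 3*c) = c*(c + 3)*(c - 3)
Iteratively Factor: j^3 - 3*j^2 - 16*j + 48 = (j + 4)*(j^2 - 7*j + 12) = (j - 4)*(j + 4)*(j - 3)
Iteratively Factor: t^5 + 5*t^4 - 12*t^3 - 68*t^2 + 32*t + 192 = (t - 2)*(t^4 + 7*t^3 + 2*t^2 - 64*t - 96) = (t - 2)*(t + 4)*(t^3 + 3*t^2 - 10*t - 24) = (t - 2)*(t + 4)^2*(t^2 - t - 6) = (t - 3)*(t - 2)*(t + 4)^2*(t + 2)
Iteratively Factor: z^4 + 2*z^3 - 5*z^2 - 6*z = (z)*(z^3 + 2*z^2 - 5*z - 6) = z*(z + 1)*(z^2 + z - 6) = z*(z + 1)*(z + 3)*(z - 2)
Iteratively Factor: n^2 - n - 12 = (n + 3)*(n - 4)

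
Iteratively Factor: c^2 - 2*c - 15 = (c - 5)*(c + 3)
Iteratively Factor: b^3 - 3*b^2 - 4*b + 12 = (b - 3)*(b^2 - 4) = (b - 3)*(b - 2)*(b + 2)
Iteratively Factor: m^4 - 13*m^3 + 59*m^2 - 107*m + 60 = (m - 1)*(m^3 - 12*m^2 + 47*m - 60) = (m - 4)*(m - 1)*(m^2 - 8*m + 15) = (m - 4)*(m - 3)*(m - 1)*(m - 5)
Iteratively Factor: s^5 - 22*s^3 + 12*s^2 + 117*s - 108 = (s - 1)*(s^4 + s^3 - 21*s^2 - 9*s + 108) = (s - 1)*(s + 4)*(s^3 - 3*s^2 - 9*s + 27) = (s - 1)*(s + 3)*(s + 4)*(s^2 - 6*s + 9) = (s - 3)*(s - 1)*(s + 3)*(s + 4)*(s - 3)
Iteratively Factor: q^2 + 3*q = (q)*(q + 3)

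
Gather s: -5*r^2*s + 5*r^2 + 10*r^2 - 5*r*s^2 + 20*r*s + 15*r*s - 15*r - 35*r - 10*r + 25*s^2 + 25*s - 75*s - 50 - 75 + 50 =15*r^2 - 60*r + s^2*(25 - 5*r) + s*(-5*r^2 + 35*r - 50) - 75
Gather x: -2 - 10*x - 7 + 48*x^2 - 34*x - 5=48*x^2 - 44*x - 14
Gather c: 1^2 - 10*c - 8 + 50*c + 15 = 40*c + 8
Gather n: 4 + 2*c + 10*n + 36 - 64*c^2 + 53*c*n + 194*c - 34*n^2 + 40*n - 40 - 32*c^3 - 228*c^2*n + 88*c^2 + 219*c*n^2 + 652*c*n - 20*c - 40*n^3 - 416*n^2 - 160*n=-32*c^3 + 24*c^2 + 176*c - 40*n^3 + n^2*(219*c - 450) + n*(-228*c^2 + 705*c - 110)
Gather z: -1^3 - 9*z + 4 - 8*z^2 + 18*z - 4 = -8*z^2 + 9*z - 1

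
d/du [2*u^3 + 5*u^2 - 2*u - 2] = 6*u^2 + 10*u - 2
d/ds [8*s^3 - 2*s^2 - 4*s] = 24*s^2 - 4*s - 4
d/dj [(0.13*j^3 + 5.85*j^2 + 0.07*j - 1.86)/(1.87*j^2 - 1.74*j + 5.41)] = (0.2431*j^4 - 0.452400000000001*j^3 - 8.2*j^2 + 70.2534*j - 2.8577)/(3.4969*j^4 - 6.5076*j^3 + 23.261*j^2 - 18.8268*j + 29.2681)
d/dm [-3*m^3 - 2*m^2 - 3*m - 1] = -9*m^2 - 4*m - 3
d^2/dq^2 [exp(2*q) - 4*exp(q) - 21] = 4*(exp(q) - 1)*exp(q)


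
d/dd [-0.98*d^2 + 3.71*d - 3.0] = 3.71 - 1.96*d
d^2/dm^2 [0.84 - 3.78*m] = 0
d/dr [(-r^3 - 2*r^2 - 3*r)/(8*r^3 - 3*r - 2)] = 2*(8*r^4 + 27*r^3 + 6*r^2 + 4*r + 3)/(64*r^6 - 48*r^4 - 32*r^3 + 9*r^2 + 12*r + 4)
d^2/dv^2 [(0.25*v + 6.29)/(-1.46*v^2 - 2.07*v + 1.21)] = (-(0.25*v + 6.29)*(2.92*v + 2.07)*(5.84*v + 4.14) + (2.19*v + 19.4018)*(1.46*v^2 + 2.07*v - 1.21))/(1.46*v^2 + 2.07*v - 1.21)^3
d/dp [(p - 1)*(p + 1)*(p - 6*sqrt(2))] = 3*p^2 - 12*sqrt(2)*p - 1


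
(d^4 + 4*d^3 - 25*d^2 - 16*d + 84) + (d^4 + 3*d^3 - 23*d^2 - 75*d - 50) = 2*d^4 + 7*d^3 - 48*d^2 - 91*d + 34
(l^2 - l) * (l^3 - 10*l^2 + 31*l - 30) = l^5 - 11*l^4 + 41*l^3 - 61*l^2 + 30*l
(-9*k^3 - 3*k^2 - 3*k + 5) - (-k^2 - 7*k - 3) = -9*k^3 - 2*k^2 + 4*k + 8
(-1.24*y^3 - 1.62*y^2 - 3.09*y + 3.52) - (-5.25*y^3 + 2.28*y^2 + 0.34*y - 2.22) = 4.01*y^3 - 3.9*y^2 - 3.43*y + 5.74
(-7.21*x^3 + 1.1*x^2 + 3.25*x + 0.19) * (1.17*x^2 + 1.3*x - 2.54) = -8.4357*x^5 - 8.086*x^4 + 23.5459*x^3 + 1.6533*x^2 - 8.008*x - 0.4826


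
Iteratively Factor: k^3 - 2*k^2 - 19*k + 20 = (k - 1)*(k^2 - k - 20) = (k - 1)*(k + 4)*(k - 5)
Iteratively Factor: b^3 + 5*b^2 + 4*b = (b + 4)*(b^2 + b) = b*(b + 4)*(b + 1)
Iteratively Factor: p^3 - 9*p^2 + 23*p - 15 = (p - 5)*(p^2 - 4*p + 3) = (p - 5)*(p - 1)*(p - 3)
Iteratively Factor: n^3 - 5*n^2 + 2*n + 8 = (n - 2)*(n^2 - 3*n - 4) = (n - 4)*(n - 2)*(n + 1)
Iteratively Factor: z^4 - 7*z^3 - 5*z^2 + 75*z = (z - 5)*(z^3 - 2*z^2 - 15*z) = (z - 5)*(z + 3)*(z^2 - 5*z) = z*(z - 5)*(z + 3)*(z - 5)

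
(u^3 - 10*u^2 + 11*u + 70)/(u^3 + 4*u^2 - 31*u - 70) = (u - 7)/(u + 7)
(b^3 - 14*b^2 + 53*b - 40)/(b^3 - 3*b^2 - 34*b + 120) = (b^2 - 9*b + 8)/(b^2 + 2*b - 24)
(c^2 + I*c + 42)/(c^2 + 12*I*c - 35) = (c - 6*I)/(c + 5*I)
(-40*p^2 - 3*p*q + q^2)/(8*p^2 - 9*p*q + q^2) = (-5*p - q)/(p - q)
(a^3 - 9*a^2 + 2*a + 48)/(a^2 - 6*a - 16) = a - 3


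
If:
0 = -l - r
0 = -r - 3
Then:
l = 3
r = -3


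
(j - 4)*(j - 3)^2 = j^3 - 10*j^2 + 33*j - 36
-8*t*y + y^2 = y*(-8*t + y)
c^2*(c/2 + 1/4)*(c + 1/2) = c^4/2 + c^3/2 + c^2/8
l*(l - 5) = l^2 - 5*l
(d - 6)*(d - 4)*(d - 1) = d^3 - 11*d^2 + 34*d - 24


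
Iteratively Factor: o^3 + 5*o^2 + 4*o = (o + 4)*(o^2 + o) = o*(o + 4)*(o + 1)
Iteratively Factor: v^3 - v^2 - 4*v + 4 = (v - 2)*(v^2 + v - 2) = (v - 2)*(v + 2)*(v - 1)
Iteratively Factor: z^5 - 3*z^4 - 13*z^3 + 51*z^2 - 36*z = (z - 3)*(z^4 - 13*z^2 + 12*z) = (z - 3)*(z - 1)*(z^3 + z^2 - 12*z) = (z - 3)^2*(z - 1)*(z^2 + 4*z) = (z - 3)^2*(z - 1)*(z + 4)*(z)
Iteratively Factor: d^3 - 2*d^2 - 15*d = (d - 5)*(d^2 + 3*d) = (d - 5)*(d + 3)*(d)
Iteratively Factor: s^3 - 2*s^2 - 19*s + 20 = (s + 4)*(s^2 - 6*s + 5) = (s - 1)*(s + 4)*(s - 5)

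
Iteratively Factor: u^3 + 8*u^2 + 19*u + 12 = (u + 1)*(u^2 + 7*u + 12) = (u + 1)*(u + 4)*(u + 3)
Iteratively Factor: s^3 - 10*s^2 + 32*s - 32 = (s - 4)*(s^2 - 6*s + 8) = (s - 4)*(s - 2)*(s - 4)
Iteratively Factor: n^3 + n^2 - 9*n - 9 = (n - 3)*(n^2 + 4*n + 3) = (n - 3)*(n + 3)*(n + 1)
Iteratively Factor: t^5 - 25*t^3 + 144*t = (t)*(t^4 - 25*t^2 + 144) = t*(t - 4)*(t^3 + 4*t^2 - 9*t - 36) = t*(t - 4)*(t + 3)*(t^2 + t - 12) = t*(t - 4)*(t + 3)*(t + 4)*(t - 3)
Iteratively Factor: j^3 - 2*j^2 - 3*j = (j - 3)*(j^2 + j) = j*(j - 3)*(j + 1)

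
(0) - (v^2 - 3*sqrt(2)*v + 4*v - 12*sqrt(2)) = -v^2 - 4*v + 3*sqrt(2)*v + 12*sqrt(2)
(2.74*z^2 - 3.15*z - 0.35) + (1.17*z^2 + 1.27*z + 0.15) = 3.91*z^2 - 1.88*z - 0.2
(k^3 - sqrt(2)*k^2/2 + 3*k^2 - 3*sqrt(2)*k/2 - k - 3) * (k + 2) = k^4 - sqrt(2)*k^3/2 + 5*k^3 - 5*sqrt(2)*k^2/2 + 5*k^2 - 5*k - 3*sqrt(2)*k - 6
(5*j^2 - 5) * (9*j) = 45*j^3 - 45*j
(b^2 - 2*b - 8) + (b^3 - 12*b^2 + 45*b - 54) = b^3 - 11*b^2 + 43*b - 62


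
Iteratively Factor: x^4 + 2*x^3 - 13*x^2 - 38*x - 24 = (x - 4)*(x^3 + 6*x^2 + 11*x + 6) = (x - 4)*(x + 1)*(x^2 + 5*x + 6) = (x - 4)*(x + 1)*(x + 3)*(x + 2)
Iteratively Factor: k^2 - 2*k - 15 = (k + 3)*(k - 5)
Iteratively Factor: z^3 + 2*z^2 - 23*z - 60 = (z - 5)*(z^2 + 7*z + 12) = (z - 5)*(z + 4)*(z + 3)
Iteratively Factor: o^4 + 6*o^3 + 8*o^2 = (o)*(o^3 + 6*o^2 + 8*o) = o*(o + 2)*(o^2 + 4*o) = o*(o + 2)*(o + 4)*(o)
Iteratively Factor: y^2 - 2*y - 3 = (y - 3)*(y + 1)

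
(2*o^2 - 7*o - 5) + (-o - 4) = 2*o^2 - 8*o - 9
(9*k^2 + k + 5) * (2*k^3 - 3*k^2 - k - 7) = 18*k^5 - 25*k^4 - 2*k^3 - 79*k^2 - 12*k - 35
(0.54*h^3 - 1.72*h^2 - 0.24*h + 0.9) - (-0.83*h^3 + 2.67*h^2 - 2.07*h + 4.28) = 1.37*h^3 - 4.39*h^2 + 1.83*h - 3.38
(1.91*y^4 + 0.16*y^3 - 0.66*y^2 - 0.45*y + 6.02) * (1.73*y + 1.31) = 3.3043*y^5 + 2.7789*y^4 - 0.9322*y^3 - 1.6431*y^2 + 9.8251*y + 7.8862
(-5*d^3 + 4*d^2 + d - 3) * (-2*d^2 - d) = 10*d^5 - 3*d^4 - 6*d^3 + 5*d^2 + 3*d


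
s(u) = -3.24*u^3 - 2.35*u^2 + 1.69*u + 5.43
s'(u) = -9.72*u^2 - 4.7*u + 1.69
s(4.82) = -403.84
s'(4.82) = -246.78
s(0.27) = 5.65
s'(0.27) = -0.29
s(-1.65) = 10.80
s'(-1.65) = -17.02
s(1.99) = -26.05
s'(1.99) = -46.16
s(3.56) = -164.52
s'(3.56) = -138.23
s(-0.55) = 4.33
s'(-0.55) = 1.33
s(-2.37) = 31.36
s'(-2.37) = -41.77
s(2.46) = -52.87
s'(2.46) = -68.69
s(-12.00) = 5245.47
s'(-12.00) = -1341.59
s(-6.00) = 610.53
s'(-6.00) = -320.03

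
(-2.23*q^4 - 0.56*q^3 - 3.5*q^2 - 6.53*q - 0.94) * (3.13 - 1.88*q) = 4.1924*q^5 - 5.9271*q^4 + 4.8272*q^3 + 1.3214*q^2 - 18.6717*q - 2.9422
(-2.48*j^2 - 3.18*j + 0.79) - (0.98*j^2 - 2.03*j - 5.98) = -3.46*j^2 - 1.15*j + 6.77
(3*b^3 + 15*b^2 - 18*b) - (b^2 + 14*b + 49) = 3*b^3 + 14*b^2 - 32*b - 49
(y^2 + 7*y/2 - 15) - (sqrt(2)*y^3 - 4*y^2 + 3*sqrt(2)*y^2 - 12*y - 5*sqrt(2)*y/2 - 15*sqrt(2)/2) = -sqrt(2)*y^3 - 3*sqrt(2)*y^2 + 5*y^2 + 5*sqrt(2)*y/2 + 31*y/2 - 15 + 15*sqrt(2)/2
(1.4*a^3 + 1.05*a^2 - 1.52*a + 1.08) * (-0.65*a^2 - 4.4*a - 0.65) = -0.91*a^5 - 6.8425*a^4 - 4.542*a^3 + 5.3035*a^2 - 3.764*a - 0.702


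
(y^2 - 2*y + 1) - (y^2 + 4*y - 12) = 13 - 6*y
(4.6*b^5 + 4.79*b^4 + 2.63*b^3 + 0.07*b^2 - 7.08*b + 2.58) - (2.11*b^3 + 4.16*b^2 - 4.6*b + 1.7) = 4.6*b^5 + 4.79*b^4 + 0.52*b^3 - 4.09*b^2 - 2.48*b + 0.88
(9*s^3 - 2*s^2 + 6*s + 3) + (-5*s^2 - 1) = 9*s^3 - 7*s^2 + 6*s + 2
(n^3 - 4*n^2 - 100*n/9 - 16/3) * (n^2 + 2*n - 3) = n^5 - 2*n^4 - 199*n^3/9 - 140*n^2/9 + 68*n/3 + 16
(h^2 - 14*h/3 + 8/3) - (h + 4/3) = h^2 - 17*h/3 + 4/3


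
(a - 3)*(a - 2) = a^2 - 5*a + 6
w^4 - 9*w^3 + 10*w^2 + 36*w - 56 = (w - 7)*(w - 2)^2*(w + 2)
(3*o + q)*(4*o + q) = 12*o^2 + 7*o*q + q^2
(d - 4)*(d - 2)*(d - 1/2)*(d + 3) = d^4 - 7*d^3/2 - 17*d^2/2 + 29*d - 12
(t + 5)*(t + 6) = t^2 + 11*t + 30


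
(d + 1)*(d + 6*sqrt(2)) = d^2 + d + 6*sqrt(2)*d + 6*sqrt(2)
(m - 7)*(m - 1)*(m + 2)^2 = m^4 - 4*m^3 - 21*m^2 - 4*m + 28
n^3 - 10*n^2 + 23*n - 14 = (n - 7)*(n - 2)*(n - 1)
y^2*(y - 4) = y^3 - 4*y^2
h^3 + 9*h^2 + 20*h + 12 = (h + 1)*(h + 2)*(h + 6)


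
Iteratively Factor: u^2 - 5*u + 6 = (u - 2)*(u - 3)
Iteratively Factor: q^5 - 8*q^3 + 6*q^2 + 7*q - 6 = (q + 3)*(q^4 - 3*q^3 + q^2 + 3*q - 2) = (q - 2)*(q + 3)*(q^3 - q^2 - q + 1) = (q - 2)*(q - 1)*(q + 3)*(q^2 - 1) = (q - 2)*(q - 1)^2*(q + 3)*(q + 1)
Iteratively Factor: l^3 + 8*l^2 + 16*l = (l)*(l^2 + 8*l + 16) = l*(l + 4)*(l + 4)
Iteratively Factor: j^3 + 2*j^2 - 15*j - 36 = (j - 4)*(j^2 + 6*j + 9) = (j - 4)*(j + 3)*(j + 3)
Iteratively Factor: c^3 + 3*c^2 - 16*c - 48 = (c - 4)*(c^2 + 7*c + 12) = (c - 4)*(c + 4)*(c + 3)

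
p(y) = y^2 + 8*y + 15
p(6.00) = 99.00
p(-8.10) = 15.81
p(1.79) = 32.52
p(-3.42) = -0.66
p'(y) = 2*y + 8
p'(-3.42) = 1.16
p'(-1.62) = 4.76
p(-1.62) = 4.66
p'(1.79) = 11.58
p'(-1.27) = 5.46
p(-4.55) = -0.70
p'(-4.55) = -1.10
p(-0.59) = 10.63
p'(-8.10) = -8.20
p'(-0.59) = 6.82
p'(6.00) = 20.00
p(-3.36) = -0.59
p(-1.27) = 6.45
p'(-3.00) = 2.00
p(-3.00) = 0.00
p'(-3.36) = 1.28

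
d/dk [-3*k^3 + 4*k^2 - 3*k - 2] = -9*k^2 + 8*k - 3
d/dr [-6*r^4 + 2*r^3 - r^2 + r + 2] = -24*r^3 + 6*r^2 - 2*r + 1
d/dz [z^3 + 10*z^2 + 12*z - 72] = 3*z^2 + 20*z + 12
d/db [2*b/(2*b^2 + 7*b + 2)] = 4*(1 - b^2)/(4*b^4 + 28*b^3 + 57*b^2 + 28*b + 4)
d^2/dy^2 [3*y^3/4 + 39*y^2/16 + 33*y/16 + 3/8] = 9*y/2 + 39/8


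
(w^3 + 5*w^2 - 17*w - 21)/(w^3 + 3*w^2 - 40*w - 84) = (w^2 - 2*w - 3)/(w^2 - 4*w - 12)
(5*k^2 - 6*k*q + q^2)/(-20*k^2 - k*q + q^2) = (-k + q)/(4*k + q)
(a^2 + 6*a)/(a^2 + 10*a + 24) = a/(a + 4)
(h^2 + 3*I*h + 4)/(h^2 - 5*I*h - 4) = (h + 4*I)/(h - 4*I)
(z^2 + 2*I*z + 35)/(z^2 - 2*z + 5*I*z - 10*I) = (z^2 + 2*I*z + 35)/(z^2 + z*(-2 + 5*I) - 10*I)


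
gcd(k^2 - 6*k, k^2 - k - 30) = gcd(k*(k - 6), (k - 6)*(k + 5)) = k - 6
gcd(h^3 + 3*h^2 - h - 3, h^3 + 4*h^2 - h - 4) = h^2 - 1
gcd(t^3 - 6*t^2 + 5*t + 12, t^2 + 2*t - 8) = 1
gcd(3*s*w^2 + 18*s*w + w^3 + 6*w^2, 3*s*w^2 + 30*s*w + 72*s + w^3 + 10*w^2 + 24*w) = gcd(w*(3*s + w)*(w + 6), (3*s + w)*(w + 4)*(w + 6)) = 3*s*w + 18*s + w^2 + 6*w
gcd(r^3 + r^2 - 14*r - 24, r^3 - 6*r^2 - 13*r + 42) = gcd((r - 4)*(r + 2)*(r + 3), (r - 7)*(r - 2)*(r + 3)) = r + 3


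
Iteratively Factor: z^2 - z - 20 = (z - 5)*(z + 4)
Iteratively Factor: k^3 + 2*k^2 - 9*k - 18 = (k + 2)*(k^2 - 9) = (k - 3)*(k + 2)*(k + 3)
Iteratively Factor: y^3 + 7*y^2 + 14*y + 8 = (y + 4)*(y^2 + 3*y + 2) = (y + 2)*(y + 4)*(y + 1)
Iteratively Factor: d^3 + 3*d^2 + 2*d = (d + 1)*(d^2 + 2*d) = d*(d + 1)*(d + 2)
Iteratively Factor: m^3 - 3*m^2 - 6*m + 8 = (m + 2)*(m^2 - 5*m + 4) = (m - 1)*(m + 2)*(m - 4)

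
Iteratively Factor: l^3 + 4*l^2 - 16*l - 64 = (l + 4)*(l^2 - 16) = (l + 4)^2*(l - 4)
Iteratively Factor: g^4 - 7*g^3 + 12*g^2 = (g)*(g^3 - 7*g^2 + 12*g) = g^2*(g^2 - 7*g + 12) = g^2*(g - 4)*(g - 3)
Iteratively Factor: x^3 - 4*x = (x + 2)*(x^2 - 2*x) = x*(x + 2)*(x - 2)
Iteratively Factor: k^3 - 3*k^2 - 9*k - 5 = (k - 5)*(k^2 + 2*k + 1) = (k - 5)*(k + 1)*(k + 1)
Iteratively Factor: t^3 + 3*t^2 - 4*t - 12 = (t + 2)*(t^2 + t - 6) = (t - 2)*(t + 2)*(t + 3)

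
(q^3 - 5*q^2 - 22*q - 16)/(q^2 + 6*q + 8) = (q^2 - 7*q - 8)/(q + 4)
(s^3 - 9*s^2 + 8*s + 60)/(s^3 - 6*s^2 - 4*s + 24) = (s - 5)/(s - 2)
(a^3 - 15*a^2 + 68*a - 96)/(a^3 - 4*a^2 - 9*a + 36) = (a - 8)/(a + 3)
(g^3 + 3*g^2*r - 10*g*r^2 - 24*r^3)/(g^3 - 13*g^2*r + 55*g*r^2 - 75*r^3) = (g^2 + 6*g*r + 8*r^2)/(g^2 - 10*g*r + 25*r^2)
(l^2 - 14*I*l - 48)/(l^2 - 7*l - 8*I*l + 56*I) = (l - 6*I)/(l - 7)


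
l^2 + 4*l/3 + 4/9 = (l + 2/3)^2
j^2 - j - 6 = (j - 3)*(j + 2)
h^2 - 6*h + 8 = (h - 4)*(h - 2)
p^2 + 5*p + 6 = (p + 2)*(p + 3)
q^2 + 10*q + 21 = (q + 3)*(q + 7)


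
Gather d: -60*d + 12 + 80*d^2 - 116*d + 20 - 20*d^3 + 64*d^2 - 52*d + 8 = -20*d^3 + 144*d^2 - 228*d + 40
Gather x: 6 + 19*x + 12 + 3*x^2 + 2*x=3*x^2 + 21*x + 18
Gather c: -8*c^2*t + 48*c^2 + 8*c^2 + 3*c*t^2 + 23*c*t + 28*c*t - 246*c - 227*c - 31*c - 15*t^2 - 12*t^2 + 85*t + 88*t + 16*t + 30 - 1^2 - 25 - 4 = c^2*(56 - 8*t) + c*(3*t^2 + 51*t - 504) - 27*t^2 + 189*t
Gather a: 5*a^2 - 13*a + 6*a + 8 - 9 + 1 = 5*a^2 - 7*a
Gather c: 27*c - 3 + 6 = 27*c + 3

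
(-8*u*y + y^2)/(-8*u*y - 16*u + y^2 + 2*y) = y/(y + 2)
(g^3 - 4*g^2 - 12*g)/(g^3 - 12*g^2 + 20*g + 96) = g/(g - 8)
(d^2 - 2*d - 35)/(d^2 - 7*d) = (d + 5)/d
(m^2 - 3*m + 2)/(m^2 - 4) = (m - 1)/(m + 2)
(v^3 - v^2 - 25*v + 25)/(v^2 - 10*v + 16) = (v^3 - v^2 - 25*v + 25)/(v^2 - 10*v + 16)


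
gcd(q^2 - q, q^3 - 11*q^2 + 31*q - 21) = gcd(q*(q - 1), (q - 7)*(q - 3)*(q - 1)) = q - 1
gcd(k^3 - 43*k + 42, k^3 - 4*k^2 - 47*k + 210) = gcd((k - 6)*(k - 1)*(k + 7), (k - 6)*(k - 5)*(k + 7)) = k^2 + k - 42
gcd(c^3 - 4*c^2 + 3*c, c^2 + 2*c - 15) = c - 3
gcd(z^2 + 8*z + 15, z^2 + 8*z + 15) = z^2 + 8*z + 15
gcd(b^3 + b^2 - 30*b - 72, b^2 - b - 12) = b + 3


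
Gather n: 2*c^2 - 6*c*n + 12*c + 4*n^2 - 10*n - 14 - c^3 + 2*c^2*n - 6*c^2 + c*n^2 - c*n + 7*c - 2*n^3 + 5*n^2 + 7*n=-c^3 - 4*c^2 + 19*c - 2*n^3 + n^2*(c + 9) + n*(2*c^2 - 7*c - 3) - 14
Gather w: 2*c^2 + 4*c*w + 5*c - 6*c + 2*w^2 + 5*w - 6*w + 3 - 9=2*c^2 - c + 2*w^2 + w*(4*c - 1) - 6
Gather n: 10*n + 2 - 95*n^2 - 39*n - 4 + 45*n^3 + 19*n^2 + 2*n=45*n^3 - 76*n^2 - 27*n - 2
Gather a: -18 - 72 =-90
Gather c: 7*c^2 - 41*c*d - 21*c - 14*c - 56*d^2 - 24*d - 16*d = 7*c^2 + c*(-41*d - 35) - 56*d^2 - 40*d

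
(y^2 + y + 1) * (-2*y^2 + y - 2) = -2*y^4 - y^3 - 3*y^2 - y - 2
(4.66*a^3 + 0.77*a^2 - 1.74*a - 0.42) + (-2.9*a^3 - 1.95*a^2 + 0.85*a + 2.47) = 1.76*a^3 - 1.18*a^2 - 0.89*a + 2.05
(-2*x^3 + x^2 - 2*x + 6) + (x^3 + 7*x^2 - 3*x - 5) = -x^3 + 8*x^2 - 5*x + 1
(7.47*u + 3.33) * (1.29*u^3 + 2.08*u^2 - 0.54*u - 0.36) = 9.6363*u^4 + 19.8333*u^3 + 2.8926*u^2 - 4.4874*u - 1.1988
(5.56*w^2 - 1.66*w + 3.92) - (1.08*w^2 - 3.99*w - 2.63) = 4.48*w^2 + 2.33*w + 6.55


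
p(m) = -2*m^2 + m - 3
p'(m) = 1 - 4*m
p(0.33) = -2.89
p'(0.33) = -0.32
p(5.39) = -55.71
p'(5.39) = -20.56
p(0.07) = -2.94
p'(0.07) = 0.72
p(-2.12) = -14.11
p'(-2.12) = 9.48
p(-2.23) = -15.18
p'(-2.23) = 9.92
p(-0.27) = -3.42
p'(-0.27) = 2.08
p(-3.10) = -25.32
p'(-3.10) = 13.40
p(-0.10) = -3.12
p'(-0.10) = 1.40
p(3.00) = -18.00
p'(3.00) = -11.00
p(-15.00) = -468.00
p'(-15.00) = 61.00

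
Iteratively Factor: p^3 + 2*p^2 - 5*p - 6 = (p - 2)*(p^2 + 4*p + 3) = (p - 2)*(p + 1)*(p + 3)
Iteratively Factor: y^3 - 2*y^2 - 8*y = (y + 2)*(y^2 - 4*y) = y*(y + 2)*(y - 4)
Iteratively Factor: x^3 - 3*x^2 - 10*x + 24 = (x + 3)*(x^2 - 6*x + 8) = (x - 2)*(x + 3)*(x - 4)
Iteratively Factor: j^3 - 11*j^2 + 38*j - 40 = (j - 5)*(j^2 - 6*j + 8) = (j - 5)*(j - 4)*(j - 2)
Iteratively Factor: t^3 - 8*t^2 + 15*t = (t - 5)*(t^2 - 3*t) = t*(t - 5)*(t - 3)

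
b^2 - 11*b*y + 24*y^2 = (b - 8*y)*(b - 3*y)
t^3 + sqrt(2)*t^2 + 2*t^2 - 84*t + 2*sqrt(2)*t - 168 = (t + 2)*(t - 6*sqrt(2))*(t + 7*sqrt(2))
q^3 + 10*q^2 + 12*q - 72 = (q - 2)*(q + 6)^2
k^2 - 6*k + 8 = (k - 4)*(k - 2)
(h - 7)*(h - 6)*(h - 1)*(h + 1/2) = h^4 - 27*h^3/2 + 48*h^2 - 29*h/2 - 21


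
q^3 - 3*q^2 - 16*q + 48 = (q - 4)*(q - 3)*(q + 4)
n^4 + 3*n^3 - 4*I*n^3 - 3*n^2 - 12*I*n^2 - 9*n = n*(n + 3)*(n - 3*I)*(n - I)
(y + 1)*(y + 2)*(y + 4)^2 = y^4 + 11*y^3 + 42*y^2 + 64*y + 32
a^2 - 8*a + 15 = (a - 5)*(a - 3)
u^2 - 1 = (u - 1)*(u + 1)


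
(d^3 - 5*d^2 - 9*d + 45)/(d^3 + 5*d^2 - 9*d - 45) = (d - 5)/(d + 5)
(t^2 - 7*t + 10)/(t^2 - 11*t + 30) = (t - 2)/(t - 6)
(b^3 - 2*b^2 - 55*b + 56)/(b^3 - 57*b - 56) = (b - 1)/(b + 1)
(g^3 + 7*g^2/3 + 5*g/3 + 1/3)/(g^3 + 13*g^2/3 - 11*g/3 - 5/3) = (g^2 + 2*g + 1)/(g^2 + 4*g - 5)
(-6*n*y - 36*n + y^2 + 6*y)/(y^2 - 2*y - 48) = (-6*n + y)/(y - 8)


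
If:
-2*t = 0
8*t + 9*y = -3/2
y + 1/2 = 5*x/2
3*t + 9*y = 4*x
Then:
No Solution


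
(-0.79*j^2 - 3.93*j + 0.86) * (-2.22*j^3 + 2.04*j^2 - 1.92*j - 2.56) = 1.7538*j^5 + 7.113*j^4 - 8.4096*j^3 + 11.3224*j^2 + 8.4096*j - 2.2016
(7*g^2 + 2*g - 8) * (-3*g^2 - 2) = -21*g^4 - 6*g^3 + 10*g^2 - 4*g + 16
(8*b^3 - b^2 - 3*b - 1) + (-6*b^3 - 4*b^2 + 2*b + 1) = 2*b^3 - 5*b^2 - b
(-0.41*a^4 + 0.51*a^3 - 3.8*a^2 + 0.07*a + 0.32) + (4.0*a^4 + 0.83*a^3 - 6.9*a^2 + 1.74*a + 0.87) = 3.59*a^4 + 1.34*a^3 - 10.7*a^2 + 1.81*a + 1.19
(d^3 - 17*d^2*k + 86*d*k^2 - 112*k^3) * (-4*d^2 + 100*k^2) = -4*d^5 + 68*d^4*k - 244*d^3*k^2 - 1252*d^2*k^3 + 8600*d*k^4 - 11200*k^5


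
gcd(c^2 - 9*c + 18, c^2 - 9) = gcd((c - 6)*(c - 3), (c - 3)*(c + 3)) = c - 3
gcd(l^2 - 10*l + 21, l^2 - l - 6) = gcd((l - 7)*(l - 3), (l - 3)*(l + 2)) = l - 3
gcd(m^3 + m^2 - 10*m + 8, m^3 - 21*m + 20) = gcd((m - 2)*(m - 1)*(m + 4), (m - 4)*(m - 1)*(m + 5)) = m - 1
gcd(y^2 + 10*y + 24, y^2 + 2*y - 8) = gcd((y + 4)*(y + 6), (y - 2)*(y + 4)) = y + 4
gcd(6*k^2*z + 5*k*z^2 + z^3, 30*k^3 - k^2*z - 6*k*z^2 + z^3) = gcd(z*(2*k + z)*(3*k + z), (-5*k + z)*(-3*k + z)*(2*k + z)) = 2*k + z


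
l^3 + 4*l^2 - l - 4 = (l - 1)*(l + 1)*(l + 4)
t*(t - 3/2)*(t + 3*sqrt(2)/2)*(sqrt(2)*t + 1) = sqrt(2)*t^4 - 3*sqrt(2)*t^3/2 + 4*t^3 - 6*t^2 + 3*sqrt(2)*t^2/2 - 9*sqrt(2)*t/4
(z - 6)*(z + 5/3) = z^2 - 13*z/3 - 10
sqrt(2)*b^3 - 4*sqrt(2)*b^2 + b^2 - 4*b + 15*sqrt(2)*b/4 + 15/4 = (b - 5/2)*(b - 3/2)*(sqrt(2)*b + 1)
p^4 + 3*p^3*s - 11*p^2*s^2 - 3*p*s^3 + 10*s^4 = (p - 2*s)*(p - s)*(p + s)*(p + 5*s)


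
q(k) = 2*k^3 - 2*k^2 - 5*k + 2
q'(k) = 6*k^2 - 4*k - 5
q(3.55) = 48.52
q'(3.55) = 56.42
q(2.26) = 3.57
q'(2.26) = 16.61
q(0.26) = 0.60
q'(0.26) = -5.63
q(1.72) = -2.34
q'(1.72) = 5.87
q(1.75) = -2.16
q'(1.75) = 6.38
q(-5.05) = -281.33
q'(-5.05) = 168.22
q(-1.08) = 2.55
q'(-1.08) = 6.32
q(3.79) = 63.20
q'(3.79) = 66.02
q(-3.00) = -55.00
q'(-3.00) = 61.00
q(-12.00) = -3682.00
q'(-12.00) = 907.00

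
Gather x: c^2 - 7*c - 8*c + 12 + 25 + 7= c^2 - 15*c + 44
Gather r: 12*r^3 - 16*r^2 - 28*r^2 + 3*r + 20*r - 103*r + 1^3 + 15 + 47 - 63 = 12*r^3 - 44*r^2 - 80*r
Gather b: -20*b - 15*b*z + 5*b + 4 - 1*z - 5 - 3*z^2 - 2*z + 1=b*(-15*z - 15) - 3*z^2 - 3*z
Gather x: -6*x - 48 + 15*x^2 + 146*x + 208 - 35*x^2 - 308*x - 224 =-20*x^2 - 168*x - 64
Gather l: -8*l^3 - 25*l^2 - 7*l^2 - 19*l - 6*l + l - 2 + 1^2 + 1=-8*l^3 - 32*l^2 - 24*l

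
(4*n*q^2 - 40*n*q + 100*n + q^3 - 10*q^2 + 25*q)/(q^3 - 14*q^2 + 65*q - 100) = (4*n + q)/(q - 4)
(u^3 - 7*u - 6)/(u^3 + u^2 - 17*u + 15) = (u^2 + 3*u + 2)/(u^2 + 4*u - 5)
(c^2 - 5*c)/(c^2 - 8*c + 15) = c/(c - 3)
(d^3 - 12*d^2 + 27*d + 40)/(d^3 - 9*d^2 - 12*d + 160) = (d + 1)/(d + 4)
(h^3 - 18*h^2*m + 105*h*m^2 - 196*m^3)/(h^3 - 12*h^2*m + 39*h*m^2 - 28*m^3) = (h - 7*m)/(h - m)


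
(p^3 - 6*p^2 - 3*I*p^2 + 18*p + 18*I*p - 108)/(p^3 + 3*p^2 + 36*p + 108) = (p^2 + p*(-6 + 3*I) - 18*I)/(p^2 + p*(3 + 6*I) + 18*I)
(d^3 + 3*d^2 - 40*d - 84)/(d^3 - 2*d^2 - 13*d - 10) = (d^2 + d - 42)/(d^2 - 4*d - 5)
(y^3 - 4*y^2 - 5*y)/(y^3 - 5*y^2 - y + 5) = y/(y - 1)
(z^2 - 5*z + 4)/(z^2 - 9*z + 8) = (z - 4)/(z - 8)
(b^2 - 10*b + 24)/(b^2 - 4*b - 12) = (b - 4)/(b + 2)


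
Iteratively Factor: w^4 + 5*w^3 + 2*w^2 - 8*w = (w)*(w^3 + 5*w^2 + 2*w - 8) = w*(w + 2)*(w^2 + 3*w - 4) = w*(w + 2)*(w + 4)*(w - 1)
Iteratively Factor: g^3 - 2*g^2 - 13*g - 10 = (g - 5)*(g^2 + 3*g + 2) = (g - 5)*(g + 1)*(g + 2)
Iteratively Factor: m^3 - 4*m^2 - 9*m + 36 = (m - 3)*(m^2 - m - 12) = (m - 4)*(m - 3)*(m + 3)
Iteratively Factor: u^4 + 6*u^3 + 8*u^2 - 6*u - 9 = (u + 1)*(u^3 + 5*u^2 + 3*u - 9) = (u + 1)*(u + 3)*(u^2 + 2*u - 3) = (u + 1)*(u + 3)^2*(u - 1)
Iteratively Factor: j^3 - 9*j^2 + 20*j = (j)*(j^2 - 9*j + 20) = j*(j - 5)*(j - 4)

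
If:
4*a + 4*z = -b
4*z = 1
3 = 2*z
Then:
No Solution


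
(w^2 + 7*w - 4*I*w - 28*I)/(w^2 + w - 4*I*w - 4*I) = (w + 7)/(w + 1)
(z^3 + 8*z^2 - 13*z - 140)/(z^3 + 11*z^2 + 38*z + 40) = (z^2 + 3*z - 28)/(z^2 + 6*z + 8)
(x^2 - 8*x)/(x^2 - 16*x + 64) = x/(x - 8)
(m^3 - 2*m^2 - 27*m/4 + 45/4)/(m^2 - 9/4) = (2*m^2 - m - 15)/(2*m + 3)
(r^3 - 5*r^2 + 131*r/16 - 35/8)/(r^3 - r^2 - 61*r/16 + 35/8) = (r - 2)/(r + 2)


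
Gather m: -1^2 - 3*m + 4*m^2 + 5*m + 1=4*m^2 + 2*m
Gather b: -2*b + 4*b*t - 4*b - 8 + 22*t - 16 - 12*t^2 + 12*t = b*(4*t - 6) - 12*t^2 + 34*t - 24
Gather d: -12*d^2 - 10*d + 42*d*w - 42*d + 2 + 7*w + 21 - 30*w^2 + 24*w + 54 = -12*d^2 + d*(42*w - 52) - 30*w^2 + 31*w + 77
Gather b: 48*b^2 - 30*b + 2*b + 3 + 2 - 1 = 48*b^2 - 28*b + 4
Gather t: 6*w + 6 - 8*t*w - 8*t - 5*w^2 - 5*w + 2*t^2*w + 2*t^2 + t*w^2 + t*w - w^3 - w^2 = t^2*(2*w + 2) + t*(w^2 - 7*w - 8) - w^3 - 6*w^2 + w + 6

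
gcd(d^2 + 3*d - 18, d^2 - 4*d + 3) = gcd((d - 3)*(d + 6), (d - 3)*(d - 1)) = d - 3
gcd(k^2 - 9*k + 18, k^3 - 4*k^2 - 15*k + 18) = k - 6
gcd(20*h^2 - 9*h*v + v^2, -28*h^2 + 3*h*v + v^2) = -4*h + v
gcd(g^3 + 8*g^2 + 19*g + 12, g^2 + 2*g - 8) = g + 4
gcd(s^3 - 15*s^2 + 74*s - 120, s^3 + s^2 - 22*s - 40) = s - 5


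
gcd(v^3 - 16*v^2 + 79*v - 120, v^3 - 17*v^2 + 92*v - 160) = v^2 - 13*v + 40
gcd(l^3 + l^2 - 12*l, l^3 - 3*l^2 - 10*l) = l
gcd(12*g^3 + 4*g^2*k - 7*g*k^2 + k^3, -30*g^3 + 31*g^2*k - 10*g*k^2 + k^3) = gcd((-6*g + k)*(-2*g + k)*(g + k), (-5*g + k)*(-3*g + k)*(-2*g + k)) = 2*g - k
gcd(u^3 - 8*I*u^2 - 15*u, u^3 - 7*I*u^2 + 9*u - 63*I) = u - 3*I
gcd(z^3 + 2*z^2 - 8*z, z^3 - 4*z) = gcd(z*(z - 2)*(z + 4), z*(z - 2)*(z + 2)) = z^2 - 2*z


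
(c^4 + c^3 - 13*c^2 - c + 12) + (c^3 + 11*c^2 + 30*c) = c^4 + 2*c^3 - 2*c^2 + 29*c + 12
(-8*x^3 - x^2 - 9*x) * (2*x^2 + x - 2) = -16*x^5 - 10*x^4 - 3*x^3 - 7*x^2 + 18*x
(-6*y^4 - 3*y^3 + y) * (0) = 0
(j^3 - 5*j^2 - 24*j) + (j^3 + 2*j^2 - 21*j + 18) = 2*j^3 - 3*j^2 - 45*j + 18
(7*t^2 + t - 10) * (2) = 14*t^2 + 2*t - 20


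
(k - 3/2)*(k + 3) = k^2 + 3*k/2 - 9/2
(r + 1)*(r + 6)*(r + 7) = r^3 + 14*r^2 + 55*r + 42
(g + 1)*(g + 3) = g^2 + 4*g + 3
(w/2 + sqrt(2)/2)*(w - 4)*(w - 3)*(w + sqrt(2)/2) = w^4/2 - 7*w^3/2 + 3*sqrt(2)*w^3/4 - 21*sqrt(2)*w^2/4 + 13*w^2/2 - 7*w/2 + 9*sqrt(2)*w + 6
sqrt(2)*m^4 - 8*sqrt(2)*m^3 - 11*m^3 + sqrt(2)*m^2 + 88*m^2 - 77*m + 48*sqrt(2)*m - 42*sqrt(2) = (m - 7)*(m - 1)*(m - 6*sqrt(2))*(sqrt(2)*m + 1)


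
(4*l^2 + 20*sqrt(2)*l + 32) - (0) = 4*l^2 + 20*sqrt(2)*l + 32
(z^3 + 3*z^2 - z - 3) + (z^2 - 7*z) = z^3 + 4*z^2 - 8*z - 3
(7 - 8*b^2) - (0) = 7 - 8*b^2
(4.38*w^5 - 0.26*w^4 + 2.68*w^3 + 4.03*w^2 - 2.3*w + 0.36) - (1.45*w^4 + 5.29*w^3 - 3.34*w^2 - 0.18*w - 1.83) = 4.38*w^5 - 1.71*w^4 - 2.61*w^3 + 7.37*w^2 - 2.12*w + 2.19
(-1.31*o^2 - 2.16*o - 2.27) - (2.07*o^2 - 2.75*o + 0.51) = -3.38*o^2 + 0.59*o - 2.78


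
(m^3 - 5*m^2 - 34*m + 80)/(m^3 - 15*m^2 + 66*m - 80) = (m + 5)/(m - 5)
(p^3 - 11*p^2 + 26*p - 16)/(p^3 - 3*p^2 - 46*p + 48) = (p - 2)/(p + 6)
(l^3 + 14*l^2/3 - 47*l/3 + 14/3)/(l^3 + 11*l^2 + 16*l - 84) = (l - 1/3)/(l + 6)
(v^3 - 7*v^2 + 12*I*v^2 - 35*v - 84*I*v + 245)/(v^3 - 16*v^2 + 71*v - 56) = (v^2 + 12*I*v - 35)/(v^2 - 9*v + 8)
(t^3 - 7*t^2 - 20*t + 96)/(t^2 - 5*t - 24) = (t^2 + t - 12)/(t + 3)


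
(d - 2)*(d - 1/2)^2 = d^3 - 3*d^2 + 9*d/4 - 1/2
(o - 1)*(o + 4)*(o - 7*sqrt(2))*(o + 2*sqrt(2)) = o^4 - 5*sqrt(2)*o^3 + 3*o^3 - 32*o^2 - 15*sqrt(2)*o^2 - 84*o + 20*sqrt(2)*o + 112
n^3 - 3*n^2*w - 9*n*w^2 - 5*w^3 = (n - 5*w)*(n + w)^2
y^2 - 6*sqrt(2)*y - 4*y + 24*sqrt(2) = (y - 4)*(y - 6*sqrt(2))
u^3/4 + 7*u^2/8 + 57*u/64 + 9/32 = (u/4 + 1/2)*(u + 3/4)^2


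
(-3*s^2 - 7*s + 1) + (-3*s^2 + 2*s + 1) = -6*s^2 - 5*s + 2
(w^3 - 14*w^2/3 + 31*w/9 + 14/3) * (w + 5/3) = w^4 - 3*w^3 - 13*w^2/3 + 281*w/27 + 70/9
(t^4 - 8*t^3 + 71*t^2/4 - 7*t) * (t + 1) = t^5 - 7*t^4 + 39*t^3/4 + 43*t^2/4 - 7*t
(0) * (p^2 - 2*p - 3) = 0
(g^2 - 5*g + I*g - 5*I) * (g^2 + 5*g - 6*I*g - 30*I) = g^4 - 5*I*g^3 - 19*g^2 + 125*I*g - 150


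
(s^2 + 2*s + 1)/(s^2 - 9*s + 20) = (s^2 + 2*s + 1)/(s^2 - 9*s + 20)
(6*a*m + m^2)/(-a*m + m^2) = (-6*a - m)/(a - m)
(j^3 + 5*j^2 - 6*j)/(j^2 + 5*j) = (j^2 + 5*j - 6)/(j + 5)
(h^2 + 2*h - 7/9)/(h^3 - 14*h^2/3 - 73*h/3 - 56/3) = (h - 1/3)/(h^2 - 7*h - 8)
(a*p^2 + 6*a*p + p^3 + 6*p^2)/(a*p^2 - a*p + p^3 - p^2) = (p + 6)/(p - 1)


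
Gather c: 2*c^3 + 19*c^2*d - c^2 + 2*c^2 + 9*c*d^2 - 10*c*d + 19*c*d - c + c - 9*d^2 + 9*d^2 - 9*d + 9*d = 2*c^3 + c^2*(19*d + 1) + c*(9*d^2 + 9*d)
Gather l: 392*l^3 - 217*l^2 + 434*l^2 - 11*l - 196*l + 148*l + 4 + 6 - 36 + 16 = 392*l^3 + 217*l^2 - 59*l - 10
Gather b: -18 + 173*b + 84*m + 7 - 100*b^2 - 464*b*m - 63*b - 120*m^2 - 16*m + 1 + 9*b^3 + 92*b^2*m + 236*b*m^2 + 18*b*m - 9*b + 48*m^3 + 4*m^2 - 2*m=9*b^3 + b^2*(92*m - 100) + b*(236*m^2 - 446*m + 101) + 48*m^3 - 116*m^2 + 66*m - 10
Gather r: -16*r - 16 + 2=-16*r - 14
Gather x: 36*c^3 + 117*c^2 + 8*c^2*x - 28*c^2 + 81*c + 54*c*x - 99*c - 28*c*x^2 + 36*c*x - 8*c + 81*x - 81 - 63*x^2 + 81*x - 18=36*c^3 + 89*c^2 - 26*c + x^2*(-28*c - 63) + x*(8*c^2 + 90*c + 162) - 99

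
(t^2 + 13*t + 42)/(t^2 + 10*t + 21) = (t + 6)/(t + 3)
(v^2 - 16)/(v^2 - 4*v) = (v + 4)/v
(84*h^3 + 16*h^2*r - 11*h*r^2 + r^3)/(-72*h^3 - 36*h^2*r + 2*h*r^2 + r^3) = (-7*h + r)/(6*h + r)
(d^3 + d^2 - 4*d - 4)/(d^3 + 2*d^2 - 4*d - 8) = (d + 1)/(d + 2)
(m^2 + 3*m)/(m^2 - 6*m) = (m + 3)/(m - 6)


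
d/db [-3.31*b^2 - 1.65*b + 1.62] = -6.62*b - 1.65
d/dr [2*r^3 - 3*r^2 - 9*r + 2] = 6*r^2 - 6*r - 9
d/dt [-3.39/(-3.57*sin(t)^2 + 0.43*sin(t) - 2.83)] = (1.4577 - 24.2046*sin(t))*cos(t)/(3.57*sin(t)^2 - 0.43*sin(t) + 2.83)^2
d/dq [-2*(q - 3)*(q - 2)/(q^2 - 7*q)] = 4*(q^2 + 6*q - 21)/(q^2*(q^2 - 14*q + 49))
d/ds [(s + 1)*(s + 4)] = 2*s + 5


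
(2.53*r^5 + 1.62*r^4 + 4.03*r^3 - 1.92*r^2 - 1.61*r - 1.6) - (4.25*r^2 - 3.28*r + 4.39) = 2.53*r^5 + 1.62*r^4 + 4.03*r^3 - 6.17*r^2 + 1.67*r - 5.99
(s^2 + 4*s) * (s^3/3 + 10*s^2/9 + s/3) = s^5/3 + 22*s^4/9 + 43*s^3/9 + 4*s^2/3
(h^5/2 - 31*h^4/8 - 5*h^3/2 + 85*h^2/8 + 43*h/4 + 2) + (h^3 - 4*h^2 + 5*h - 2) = h^5/2 - 31*h^4/8 - 3*h^3/2 + 53*h^2/8 + 63*h/4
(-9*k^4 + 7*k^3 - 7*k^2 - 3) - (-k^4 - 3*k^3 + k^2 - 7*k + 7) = -8*k^4 + 10*k^3 - 8*k^2 + 7*k - 10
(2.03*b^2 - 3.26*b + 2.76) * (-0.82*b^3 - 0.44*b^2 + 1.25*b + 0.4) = -1.6646*b^5 + 1.78*b^4 + 1.7087*b^3 - 4.4774*b^2 + 2.146*b + 1.104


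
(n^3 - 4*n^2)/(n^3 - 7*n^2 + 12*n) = n/(n - 3)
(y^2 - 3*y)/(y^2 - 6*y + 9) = y/(y - 3)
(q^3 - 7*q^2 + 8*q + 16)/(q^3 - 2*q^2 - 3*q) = (q^2 - 8*q + 16)/(q*(q - 3))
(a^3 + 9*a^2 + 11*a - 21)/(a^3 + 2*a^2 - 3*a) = (a + 7)/a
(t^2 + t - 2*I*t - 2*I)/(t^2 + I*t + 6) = (t + 1)/(t + 3*I)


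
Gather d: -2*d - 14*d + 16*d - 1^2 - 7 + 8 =0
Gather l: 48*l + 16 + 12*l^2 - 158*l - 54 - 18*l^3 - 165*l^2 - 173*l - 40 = -18*l^3 - 153*l^2 - 283*l - 78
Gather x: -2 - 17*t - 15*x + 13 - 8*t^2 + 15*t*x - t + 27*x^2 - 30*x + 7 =-8*t^2 - 18*t + 27*x^2 + x*(15*t - 45) + 18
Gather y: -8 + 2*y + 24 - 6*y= 16 - 4*y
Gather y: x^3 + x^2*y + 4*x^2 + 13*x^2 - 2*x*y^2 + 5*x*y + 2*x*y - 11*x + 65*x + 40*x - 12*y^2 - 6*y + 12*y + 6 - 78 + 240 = x^3 + 17*x^2 + 94*x + y^2*(-2*x - 12) + y*(x^2 + 7*x + 6) + 168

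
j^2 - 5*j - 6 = (j - 6)*(j + 1)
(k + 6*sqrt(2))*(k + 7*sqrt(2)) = k^2 + 13*sqrt(2)*k + 84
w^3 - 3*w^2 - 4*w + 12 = (w - 3)*(w - 2)*(w + 2)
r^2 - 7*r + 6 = (r - 6)*(r - 1)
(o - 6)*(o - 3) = o^2 - 9*o + 18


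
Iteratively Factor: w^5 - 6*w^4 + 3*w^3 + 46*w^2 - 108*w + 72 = (w - 3)*(w^4 - 3*w^3 - 6*w^2 + 28*w - 24) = (w - 3)*(w - 2)*(w^3 - w^2 - 8*w + 12) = (w - 3)*(w - 2)^2*(w^2 + w - 6) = (w - 3)*(w - 2)^2*(w + 3)*(w - 2)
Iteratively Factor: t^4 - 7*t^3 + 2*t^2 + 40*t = (t - 5)*(t^3 - 2*t^2 - 8*t) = (t - 5)*(t + 2)*(t^2 - 4*t) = t*(t - 5)*(t + 2)*(t - 4)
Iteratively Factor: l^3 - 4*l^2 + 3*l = (l)*(l^2 - 4*l + 3) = l*(l - 1)*(l - 3)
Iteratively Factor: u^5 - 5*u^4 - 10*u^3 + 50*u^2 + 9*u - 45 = (u + 3)*(u^4 - 8*u^3 + 14*u^2 + 8*u - 15) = (u - 3)*(u + 3)*(u^3 - 5*u^2 - u + 5) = (u - 3)*(u - 1)*(u + 3)*(u^2 - 4*u - 5) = (u - 5)*(u - 3)*(u - 1)*(u + 3)*(u + 1)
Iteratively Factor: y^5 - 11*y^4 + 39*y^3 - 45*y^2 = (y - 3)*(y^4 - 8*y^3 + 15*y^2) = (y - 3)^2*(y^3 - 5*y^2) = y*(y - 3)^2*(y^2 - 5*y) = y^2*(y - 3)^2*(y - 5)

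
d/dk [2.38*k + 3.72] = 2.38000000000000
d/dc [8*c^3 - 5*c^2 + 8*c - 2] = 24*c^2 - 10*c + 8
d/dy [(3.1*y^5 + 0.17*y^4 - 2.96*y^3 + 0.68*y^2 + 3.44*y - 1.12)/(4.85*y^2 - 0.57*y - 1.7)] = (45.105*y^6 - 5.419*y^5 - 40.9967*y^4 + 2.2184*y^3 - 1.9756*y^2 + 8.552*y - 6.4864)/(23.5225*y^4 - 5.529*y^3 - 16.1651*y^2 + 1.938*y + 2.89)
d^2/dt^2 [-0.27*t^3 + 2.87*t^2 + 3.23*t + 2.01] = 5.74 - 1.62*t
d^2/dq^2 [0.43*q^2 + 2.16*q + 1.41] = 0.860000000000000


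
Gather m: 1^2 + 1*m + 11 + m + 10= 2*m + 22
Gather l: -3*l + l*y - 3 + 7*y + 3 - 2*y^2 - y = l*(y - 3) - 2*y^2 + 6*y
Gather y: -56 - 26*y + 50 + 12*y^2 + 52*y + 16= 12*y^2 + 26*y + 10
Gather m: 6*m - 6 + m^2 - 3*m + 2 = m^2 + 3*m - 4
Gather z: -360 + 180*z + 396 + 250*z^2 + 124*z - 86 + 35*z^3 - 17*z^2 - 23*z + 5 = 35*z^3 + 233*z^2 + 281*z - 45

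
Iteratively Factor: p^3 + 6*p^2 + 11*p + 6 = (p + 1)*(p^2 + 5*p + 6) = (p + 1)*(p + 3)*(p + 2)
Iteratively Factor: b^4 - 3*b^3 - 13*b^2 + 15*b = (b + 3)*(b^3 - 6*b^2 + 5*b) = b*(b + 3)*(b^2 - 6*b + 5) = b*(b - 5)*(b + 3)*(b - 1)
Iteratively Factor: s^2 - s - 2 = (s + 1)*(s - 2)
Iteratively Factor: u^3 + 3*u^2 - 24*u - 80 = (u + 4)*(u^2 - u - 20) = (u + 4)^2*(u - 5)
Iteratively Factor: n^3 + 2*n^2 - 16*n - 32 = (n - 4)*(n^2 + 6*n + 8) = (n - 4)*(n + 4)*(n + 2)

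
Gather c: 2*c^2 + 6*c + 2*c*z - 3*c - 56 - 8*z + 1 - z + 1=2*c^2 + c*(2*z + 3) - 9*z - 54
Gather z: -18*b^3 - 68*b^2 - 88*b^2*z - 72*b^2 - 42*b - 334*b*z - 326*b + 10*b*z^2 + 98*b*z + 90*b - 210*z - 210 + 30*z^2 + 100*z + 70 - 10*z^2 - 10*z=-18*b^3 - 140*b^2 - 278*b + z^2*(10*b + 20) + z*(-88*b^2 - 236*b - 120) - 140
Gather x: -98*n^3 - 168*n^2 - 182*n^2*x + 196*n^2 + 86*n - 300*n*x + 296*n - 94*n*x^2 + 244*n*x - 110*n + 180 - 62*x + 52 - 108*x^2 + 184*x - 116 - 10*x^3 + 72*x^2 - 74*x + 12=-98*n^3 + 28*n^2 + 272*n - 10*x^3 + x^2*(-94*n - 36) + x*(-182*n^2 - 56*n + 48) + 128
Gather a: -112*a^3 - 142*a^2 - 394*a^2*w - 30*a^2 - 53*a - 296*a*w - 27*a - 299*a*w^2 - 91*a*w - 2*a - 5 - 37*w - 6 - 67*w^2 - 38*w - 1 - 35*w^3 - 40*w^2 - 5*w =-112*a^3 + a^2*(-394*w - 172) + a*(-299*w^2 - 387*w - 82) - 35*w^3 - 107*w^2 - 80*w - 12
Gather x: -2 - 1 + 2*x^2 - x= 2*x^2 - x - 3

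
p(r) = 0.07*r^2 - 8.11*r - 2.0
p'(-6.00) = -8.95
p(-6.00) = 49.18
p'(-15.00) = -10.21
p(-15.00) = 135.40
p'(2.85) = -7.71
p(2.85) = -24.54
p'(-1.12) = -8.27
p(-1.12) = 7.17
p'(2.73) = -7.73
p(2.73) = -23.62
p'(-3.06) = -8.54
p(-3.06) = 23.47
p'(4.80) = -7.44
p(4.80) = -39.32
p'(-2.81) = -8.50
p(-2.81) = 21.34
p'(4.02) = -7.55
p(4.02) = -33.47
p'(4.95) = -7.42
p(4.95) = -40.43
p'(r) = 0.14*r - 8.11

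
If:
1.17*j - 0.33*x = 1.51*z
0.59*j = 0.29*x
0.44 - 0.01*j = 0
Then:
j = 44.00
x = 89.52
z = 14.53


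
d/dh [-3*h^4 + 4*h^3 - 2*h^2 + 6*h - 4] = -12*h^3 + 12*h^2 - 4*h + 6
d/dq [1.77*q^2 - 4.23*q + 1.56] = 3.54*q - 4.23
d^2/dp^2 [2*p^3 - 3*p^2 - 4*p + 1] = 12*p - 6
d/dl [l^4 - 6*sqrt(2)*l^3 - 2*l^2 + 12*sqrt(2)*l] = 4*l^3 - 18*sqrt(2)*l^2 - 4*l + 12*sqrt(2)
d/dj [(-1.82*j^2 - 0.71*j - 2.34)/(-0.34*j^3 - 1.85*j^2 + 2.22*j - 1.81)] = (-0.6188*j^4 - 0.4828*j^3 - 7.7407*j^2 - 2.0696*j + 6.4799)/(0.1156*j^6 + 1.258*j^5 + 1.9129*j^4 - 6.9832*j^3 + 11.6254*j^2 - 8.0364*j + 3.2761)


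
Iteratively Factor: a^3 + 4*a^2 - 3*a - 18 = (a + 3)*(a^2 + a - 6) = (a - 2)*(a + 3)*(a + 3)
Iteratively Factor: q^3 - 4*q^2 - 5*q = (q + 1)*(q^2 - 5*q) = (q - 5)*(q + 1)*(q)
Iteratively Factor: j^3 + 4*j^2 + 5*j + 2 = (j + 1)*(j^2 + 3*j + 2) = (j + 1)^2*(j + 2)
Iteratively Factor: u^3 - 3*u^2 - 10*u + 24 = (u + 3)*(u^2 - 6*u + 8) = (u - 4)*(u + 3)*(u - 2)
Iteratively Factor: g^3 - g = (g + 1)*(g^2 - g) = (g - 1)*(g + 1)*(g)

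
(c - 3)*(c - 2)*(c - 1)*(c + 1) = c^4 - 5*c^3 + 5*c^2 + 5*c - 6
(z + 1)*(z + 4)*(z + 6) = z^3 + 11*z^2 + 34*z + 24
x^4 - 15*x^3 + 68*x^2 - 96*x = x*(x - 8)*(x - 4)*(x - 3)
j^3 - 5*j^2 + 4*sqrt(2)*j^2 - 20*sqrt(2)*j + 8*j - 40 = (j - 5)*(j + 2*sqrt(2))^2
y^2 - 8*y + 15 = (y - 5)*(y - 3)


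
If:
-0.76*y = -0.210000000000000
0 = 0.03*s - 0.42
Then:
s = 14.00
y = 0.28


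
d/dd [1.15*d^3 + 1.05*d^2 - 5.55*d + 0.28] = 3.45*d^2 + 2.1*d - 5.55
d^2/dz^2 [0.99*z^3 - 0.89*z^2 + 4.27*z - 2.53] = 5.94*z - 1.78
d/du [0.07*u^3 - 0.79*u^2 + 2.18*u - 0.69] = 0.21*u^2 - 1.58*u + 2.18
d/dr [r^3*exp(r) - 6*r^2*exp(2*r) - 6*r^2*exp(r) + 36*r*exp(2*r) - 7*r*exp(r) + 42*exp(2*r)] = (r^3 - 12*r^2*exp(r) - 3*r^2 + 60*r*exp(r) - 19*r + 120*exp(r) - 7)*exp(r)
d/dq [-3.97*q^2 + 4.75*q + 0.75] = 4.75 - 7.94*q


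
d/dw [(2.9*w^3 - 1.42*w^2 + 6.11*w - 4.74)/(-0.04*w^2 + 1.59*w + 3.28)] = (-0.116*w^4 + 9.222*w^3 + 26.5226*w^2 - 9.6944*w + 27.5774)/(0.0016*w^4 - 0.1272*w^3 + 2.2657*w^2 + 10.4304*w + 10.7584)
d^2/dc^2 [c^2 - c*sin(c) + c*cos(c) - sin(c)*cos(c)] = -sqrt(2)*c*cos(c + pi/4) + 2*sin(2*c) - 2*sqrt(2)*sin(c + pi/4) + 2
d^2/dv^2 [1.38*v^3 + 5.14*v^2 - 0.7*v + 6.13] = 8.28*v + 10.28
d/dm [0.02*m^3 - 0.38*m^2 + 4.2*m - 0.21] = 0.06*m^2 - 0.76*m + 4.2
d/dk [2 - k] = -1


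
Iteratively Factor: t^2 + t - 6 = (t + 3)*(t - 2)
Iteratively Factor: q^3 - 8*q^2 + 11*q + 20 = (q - 4)*(q^2 - 4*q - 5) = (q - 4)*(q + 1)*(q - 5)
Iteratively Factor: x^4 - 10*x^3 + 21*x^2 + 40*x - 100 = (x - 5)*(x^3 - 5*x^2 - 4*x + 20) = (x - 5)*(x - 2)*(x^2 - 3*x - 10) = (x - 5)^2*(x - 2)*(x + 2)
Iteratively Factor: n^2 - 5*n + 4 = (n - 4)*(n - 1)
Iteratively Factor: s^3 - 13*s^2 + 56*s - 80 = (s - 4)*(s^2 - 9*s + 20) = (s - 4)^2*(s - 5)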